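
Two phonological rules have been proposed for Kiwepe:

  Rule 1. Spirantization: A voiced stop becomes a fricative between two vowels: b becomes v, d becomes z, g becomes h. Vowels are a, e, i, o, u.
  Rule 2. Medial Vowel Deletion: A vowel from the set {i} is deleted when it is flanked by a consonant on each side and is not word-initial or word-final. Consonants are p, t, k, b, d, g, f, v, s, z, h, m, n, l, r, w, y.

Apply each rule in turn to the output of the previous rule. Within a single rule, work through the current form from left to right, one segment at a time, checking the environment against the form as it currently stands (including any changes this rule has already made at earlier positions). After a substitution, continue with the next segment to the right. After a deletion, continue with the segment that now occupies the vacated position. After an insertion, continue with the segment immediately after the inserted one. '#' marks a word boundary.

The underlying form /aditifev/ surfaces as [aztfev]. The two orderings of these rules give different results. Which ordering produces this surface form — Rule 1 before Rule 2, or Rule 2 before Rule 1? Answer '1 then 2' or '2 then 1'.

Order 1 then 2:
  1 Spirantization: [aditifev] → [azitifev]
  2 Medial Vowel Deletion: [azitifev] → [aztfev]
  result: [aztfev]
Order 2 then 1:
  2 Medial Vowel Deletion: [aditifev] → [adtfev]
  1 Spirantization: no change — [adtfev]
  result: [adtfev]

1 then 2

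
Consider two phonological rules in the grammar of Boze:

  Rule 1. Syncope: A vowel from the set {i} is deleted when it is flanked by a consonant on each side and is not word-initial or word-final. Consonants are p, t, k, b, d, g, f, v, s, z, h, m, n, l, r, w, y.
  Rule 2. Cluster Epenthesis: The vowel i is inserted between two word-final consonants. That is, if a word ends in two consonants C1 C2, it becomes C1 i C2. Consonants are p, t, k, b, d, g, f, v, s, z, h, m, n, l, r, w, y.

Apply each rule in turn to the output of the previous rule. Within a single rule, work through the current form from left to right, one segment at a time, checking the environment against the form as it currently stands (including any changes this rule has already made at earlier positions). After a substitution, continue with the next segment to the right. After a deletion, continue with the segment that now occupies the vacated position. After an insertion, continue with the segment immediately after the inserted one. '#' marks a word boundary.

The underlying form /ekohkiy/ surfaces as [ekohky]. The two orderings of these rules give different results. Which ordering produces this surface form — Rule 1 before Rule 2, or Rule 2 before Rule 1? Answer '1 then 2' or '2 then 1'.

2 then 1

Order 1 then 2:
  1 Syncope: [ekohkiy] → [ekohky]
  2 Cluster Epenthesis: [ekohky] → [ekohkiy]
  result: [ekohkiy]
Order 2 then 1:
  2 Cluster Epenthesis: no change — [ekohkiy]
  1 Syncope: [ekohkiy] → [ekohky]
  result: [ekohky]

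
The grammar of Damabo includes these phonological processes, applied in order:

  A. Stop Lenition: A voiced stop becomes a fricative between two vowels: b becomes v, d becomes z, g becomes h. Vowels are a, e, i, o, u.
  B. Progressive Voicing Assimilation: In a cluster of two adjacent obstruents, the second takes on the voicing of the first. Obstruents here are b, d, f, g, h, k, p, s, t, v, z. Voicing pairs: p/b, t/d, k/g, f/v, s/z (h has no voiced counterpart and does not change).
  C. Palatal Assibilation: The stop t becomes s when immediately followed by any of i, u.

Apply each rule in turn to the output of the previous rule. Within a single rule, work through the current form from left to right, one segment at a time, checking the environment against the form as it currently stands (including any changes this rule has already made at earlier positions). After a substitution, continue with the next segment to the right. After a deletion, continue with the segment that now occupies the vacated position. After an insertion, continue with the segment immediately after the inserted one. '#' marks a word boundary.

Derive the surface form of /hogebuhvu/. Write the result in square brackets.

[hohevuhfu]

A Stop Lenition: [hogebuhvu] → [hohevuhvu]
B Progressive Voicing Assimilation: [hohevuhvu] → [hohevuhfu]
C Palatal Assibilation: no change — [hohevuhfu]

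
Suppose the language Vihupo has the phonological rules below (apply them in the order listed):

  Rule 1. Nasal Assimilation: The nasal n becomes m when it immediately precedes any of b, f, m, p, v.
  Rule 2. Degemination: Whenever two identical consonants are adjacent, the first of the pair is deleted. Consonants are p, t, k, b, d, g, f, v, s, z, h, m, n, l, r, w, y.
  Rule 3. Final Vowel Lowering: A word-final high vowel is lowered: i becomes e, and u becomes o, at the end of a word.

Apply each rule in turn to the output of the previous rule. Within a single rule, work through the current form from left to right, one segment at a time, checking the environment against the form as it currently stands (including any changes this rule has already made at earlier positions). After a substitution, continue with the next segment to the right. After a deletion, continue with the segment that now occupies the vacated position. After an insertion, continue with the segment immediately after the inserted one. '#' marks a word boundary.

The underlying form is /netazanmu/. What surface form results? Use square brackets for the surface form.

Rule 1 Nasal Assimilation: [netazanmu] → [netazammu]
Rule 2 Degemination: [netazammu] → [netazamu]
Rule 3 Final Vowel Lowering: [netazamu] → [netazamo]

[netazamo]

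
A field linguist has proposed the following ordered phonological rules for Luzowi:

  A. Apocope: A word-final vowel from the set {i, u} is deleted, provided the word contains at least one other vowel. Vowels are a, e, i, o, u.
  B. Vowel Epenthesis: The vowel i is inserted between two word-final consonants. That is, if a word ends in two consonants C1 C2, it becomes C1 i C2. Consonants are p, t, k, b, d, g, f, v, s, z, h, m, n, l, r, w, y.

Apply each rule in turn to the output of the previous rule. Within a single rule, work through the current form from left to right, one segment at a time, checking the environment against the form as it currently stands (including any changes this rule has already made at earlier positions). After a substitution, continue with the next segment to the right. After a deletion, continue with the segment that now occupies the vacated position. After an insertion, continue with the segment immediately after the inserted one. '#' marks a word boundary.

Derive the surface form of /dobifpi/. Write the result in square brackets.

A Apocope: [dobifpi] → [dobifp]
B Vowel Epenthesis: [dobifp] → [dobifip]

[dobifip]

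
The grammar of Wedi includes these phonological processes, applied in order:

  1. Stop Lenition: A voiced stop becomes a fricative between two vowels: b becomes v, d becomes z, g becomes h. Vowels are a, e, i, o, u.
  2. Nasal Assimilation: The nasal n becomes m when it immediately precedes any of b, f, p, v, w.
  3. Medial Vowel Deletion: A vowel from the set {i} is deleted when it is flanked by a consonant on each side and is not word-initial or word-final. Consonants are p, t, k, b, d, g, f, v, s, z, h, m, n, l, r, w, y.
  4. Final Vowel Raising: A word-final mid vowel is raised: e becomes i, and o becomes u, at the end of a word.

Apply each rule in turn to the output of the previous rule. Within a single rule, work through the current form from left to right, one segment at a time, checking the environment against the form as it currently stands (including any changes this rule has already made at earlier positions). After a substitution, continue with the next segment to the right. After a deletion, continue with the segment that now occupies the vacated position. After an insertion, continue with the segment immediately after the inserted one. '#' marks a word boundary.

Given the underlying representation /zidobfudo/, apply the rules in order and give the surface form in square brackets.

1 Stop Lenition: [zidobfudo] → [zizobfuzo]
2 Nasal Assimilation: no change — [zizobfuzo]
3 Medial Vowel Deletion: [zizobfuzo] → [zzobfuzo]
4 Final Vowel Raising: [zzobfuzo] → [zzobfuzu]

[zzobfuzu]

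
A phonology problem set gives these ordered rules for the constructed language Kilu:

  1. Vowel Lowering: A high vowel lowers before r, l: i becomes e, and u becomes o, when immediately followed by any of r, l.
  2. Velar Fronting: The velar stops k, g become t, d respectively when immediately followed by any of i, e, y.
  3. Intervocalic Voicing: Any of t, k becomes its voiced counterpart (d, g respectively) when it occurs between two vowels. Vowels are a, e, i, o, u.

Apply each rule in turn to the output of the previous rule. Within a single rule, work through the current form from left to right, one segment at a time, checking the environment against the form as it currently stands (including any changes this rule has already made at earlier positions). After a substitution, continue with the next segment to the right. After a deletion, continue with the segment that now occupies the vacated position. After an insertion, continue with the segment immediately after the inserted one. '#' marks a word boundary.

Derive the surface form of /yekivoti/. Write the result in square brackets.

[yedivodi]

1 Vowel Lowering: no change — [yekivoti]
2 Velar Fronting: [yekivoti] → [yetivoti]
3 Intervocalic Voicing: [yetivoti] → [yedivodi]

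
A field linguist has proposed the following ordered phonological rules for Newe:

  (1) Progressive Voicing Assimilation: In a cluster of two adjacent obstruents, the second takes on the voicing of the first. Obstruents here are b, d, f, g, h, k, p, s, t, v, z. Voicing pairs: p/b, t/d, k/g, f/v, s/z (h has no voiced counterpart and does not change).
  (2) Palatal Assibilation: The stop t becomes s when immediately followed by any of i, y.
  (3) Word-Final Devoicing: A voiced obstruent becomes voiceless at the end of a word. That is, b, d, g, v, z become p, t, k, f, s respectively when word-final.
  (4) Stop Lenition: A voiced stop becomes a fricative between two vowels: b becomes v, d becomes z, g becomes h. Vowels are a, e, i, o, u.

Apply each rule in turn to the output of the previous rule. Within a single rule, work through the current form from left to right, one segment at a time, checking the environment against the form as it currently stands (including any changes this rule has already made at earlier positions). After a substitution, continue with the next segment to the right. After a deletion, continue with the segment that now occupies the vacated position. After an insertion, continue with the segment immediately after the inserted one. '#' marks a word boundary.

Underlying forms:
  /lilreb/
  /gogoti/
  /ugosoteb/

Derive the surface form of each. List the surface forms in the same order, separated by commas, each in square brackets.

[lilrep], [gohosi], [uhosotep]

/lilreb/:
  (1) Progressive Voicing Assimilation: no change — [lilreb]
  (2) Palatal Assibilation: no change — [lilreb]
  (3) Word-Final Devoicing: [lilreb] → [lilrep]
  (4) Stop Lenition: no change — [lilrep]
/gogoti/:
  (1) Progressive Voicing Assimilation: no change — [gogoti]
  (2) Palatal Assibilation: [gogoti] → [gogosi]
  (3) Word-Final Devoicing: no change — [gogosi]
  (4) Stop Lenition: [gogosi] → [gohosi]
/ugosoteb/:
  (1) Progressive Voicing Assimilation: no change — [ugosoteb]
  (2) Palatal Assibilation: no change — [ugosoteb]
  (3) Word-Final Devoicing: [ugosoteb] → [ugosotep]
  (4) Stop Lenition: [ugosotep] → [uhosotep]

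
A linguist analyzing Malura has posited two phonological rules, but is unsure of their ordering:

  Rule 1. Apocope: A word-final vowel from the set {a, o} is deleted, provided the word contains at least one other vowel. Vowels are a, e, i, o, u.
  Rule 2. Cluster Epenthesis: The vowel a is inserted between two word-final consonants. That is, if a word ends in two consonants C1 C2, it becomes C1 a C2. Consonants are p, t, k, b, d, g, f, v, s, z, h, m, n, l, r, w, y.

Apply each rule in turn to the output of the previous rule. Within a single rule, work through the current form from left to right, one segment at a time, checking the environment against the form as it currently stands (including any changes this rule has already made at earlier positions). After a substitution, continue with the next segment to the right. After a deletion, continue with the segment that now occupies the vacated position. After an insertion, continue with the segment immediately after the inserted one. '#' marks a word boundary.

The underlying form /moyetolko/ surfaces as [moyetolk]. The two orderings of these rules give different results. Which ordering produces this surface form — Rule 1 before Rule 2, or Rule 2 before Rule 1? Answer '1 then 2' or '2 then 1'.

Order 1 then 2:
  1 Apocope: [moyetolko] → [moyetolk]
  2 Cluster Epenthesis: [moyetolk] → [moyetolak]
  result: [moyetolak]
Order 2 then 1:
  2 Cluster Epenthesis: no change — [moyetolko]
  1 Apocope: [moyetolko] → [moyetolk]
  result: [moyetolk]

2 then 1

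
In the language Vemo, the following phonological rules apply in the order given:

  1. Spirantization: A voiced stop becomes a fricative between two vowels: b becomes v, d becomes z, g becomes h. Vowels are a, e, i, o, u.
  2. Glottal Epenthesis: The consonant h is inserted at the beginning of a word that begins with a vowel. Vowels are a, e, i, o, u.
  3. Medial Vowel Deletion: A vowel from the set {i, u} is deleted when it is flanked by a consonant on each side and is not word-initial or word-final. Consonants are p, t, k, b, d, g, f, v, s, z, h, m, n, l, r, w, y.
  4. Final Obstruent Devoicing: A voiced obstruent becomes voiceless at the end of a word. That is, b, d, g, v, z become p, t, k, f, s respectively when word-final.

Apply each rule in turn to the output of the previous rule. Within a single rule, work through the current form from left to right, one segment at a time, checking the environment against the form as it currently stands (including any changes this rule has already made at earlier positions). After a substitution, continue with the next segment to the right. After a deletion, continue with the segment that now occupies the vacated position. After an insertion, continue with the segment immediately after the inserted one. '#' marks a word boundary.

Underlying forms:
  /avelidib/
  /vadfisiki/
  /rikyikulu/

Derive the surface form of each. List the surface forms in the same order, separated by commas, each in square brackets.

[havelzp], [vadfski], [rkyklu]

/avelidib/:
  1 Spirantization: [avelidib] → [avelizib]
  2 Glottal Epenthesis: [avelizib] → [havelizib]
  3 Medial Vowel Deletion: [havelizib] → [havelzb]
  4 Final Obstruent Devoicing: [havelzb] → [havelzp]
/vadfisiki/:
  1 Spirantization: no change — [vadfisiki]
  2 Glottal Epenthesis: no change — [vadfisiki]
  3 Medial Vowel Deletion: [vadfisiki] → [vadfski]
  4 Final Obstruent Devoicing: no change — [vadfski]
/rikyikulu/:
  1 Spirantization: no change — [rikyikulu]
  2 Glottal Epenthesis: no change — [rikyikulu]
  3 Medial Vowel Deletion: [rikyikulu] → [rkyklu]
  4 Final Obstruent Devoicing: no change — [rkyklu]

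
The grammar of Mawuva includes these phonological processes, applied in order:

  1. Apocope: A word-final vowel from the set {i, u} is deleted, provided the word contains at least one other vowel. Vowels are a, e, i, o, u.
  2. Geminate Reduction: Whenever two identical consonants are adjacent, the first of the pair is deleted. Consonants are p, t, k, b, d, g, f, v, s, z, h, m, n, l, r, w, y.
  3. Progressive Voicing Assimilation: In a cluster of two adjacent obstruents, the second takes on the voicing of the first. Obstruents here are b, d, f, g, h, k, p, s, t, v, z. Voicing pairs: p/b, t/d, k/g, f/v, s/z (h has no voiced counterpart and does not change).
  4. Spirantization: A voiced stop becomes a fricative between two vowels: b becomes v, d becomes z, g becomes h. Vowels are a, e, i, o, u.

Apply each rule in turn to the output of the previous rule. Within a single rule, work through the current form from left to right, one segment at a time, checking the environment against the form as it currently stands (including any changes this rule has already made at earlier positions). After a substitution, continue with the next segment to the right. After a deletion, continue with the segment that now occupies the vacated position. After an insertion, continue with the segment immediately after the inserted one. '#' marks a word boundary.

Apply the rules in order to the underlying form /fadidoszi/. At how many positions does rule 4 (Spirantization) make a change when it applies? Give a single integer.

1 Apocope: [fadidoszi] → [fadidosz]
2 Geminate Reduction: no change — [fadidosz]
3 Progressive Voicing Assimilation: [fadidosz] → [fadidoss]
4 Spirantization: [fadidoss] → [fazizoss]
Rule 4 changed 2 position(s).

2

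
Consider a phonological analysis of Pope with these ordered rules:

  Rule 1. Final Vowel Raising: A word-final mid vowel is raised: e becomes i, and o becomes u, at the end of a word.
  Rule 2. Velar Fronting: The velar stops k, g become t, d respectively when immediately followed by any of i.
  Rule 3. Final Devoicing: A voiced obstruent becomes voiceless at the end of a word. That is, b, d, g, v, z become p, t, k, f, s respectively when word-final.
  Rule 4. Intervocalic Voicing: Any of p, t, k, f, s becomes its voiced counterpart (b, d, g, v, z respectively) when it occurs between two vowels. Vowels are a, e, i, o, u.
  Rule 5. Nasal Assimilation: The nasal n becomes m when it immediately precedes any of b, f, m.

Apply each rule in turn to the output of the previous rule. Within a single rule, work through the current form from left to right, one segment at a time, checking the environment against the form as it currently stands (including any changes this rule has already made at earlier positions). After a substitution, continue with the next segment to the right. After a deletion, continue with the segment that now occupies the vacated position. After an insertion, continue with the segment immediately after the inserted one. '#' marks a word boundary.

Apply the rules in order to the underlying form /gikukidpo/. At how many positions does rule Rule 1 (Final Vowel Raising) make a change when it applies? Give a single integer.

1

Rule 1 Final Vowel Raising: [gikukidpo] → [gikukidpu]
Rule 2 Velar Fronting: [gikukidpu] → [dikutidpu]
Rule 3 Final Devoicing: no change — [dikutidpu]
Rule 4 Intervocalic Voicing: [dikutidpu] → [digudidpu]
Rule 5 Nasal Assimilation: no change — [digudidpu]
Rule Rule 1 changed 1 position(s).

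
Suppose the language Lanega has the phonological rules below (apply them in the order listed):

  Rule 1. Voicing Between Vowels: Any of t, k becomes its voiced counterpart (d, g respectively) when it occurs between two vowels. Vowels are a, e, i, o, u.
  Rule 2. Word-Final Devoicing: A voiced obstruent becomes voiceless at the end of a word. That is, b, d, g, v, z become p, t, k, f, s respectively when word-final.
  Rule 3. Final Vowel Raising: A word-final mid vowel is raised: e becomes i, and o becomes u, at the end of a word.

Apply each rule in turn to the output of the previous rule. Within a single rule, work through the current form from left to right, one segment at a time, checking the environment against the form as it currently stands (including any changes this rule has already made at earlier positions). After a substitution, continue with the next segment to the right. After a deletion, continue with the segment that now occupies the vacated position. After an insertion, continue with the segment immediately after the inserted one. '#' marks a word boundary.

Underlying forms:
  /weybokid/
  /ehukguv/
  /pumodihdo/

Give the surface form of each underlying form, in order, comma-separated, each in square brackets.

/weybokid/:
  Rule 1 Voicing Between Vowels: [weybokid] → [weybogid]
  Rule 2 Word-Final Devoicing: [weybogid] → [weybogit]
  Rule 3 Final Vowel Raising: no change — [weybogit]
/ehukguv/:
  Rule 1 Voicing Between Vowels: no change — [ehukguv]
  Rule 2 Word-Final Devoicing: [ehukguv] → [ehukguf]
  Rule 3 Final Vowel Raising: no change — [ehukguf]
/pumodihdo/:
  Rule 1 Voicing Between Vowels: no change — [pumodihdo]
  Rule 2 Word-Final Devoicing: no change — [pumodihdo]
  Rule 3 Final Vowel Raising: [pumodihdo] → [pumodihdu]

[weybogit], [ehukguf], [pumodihdu]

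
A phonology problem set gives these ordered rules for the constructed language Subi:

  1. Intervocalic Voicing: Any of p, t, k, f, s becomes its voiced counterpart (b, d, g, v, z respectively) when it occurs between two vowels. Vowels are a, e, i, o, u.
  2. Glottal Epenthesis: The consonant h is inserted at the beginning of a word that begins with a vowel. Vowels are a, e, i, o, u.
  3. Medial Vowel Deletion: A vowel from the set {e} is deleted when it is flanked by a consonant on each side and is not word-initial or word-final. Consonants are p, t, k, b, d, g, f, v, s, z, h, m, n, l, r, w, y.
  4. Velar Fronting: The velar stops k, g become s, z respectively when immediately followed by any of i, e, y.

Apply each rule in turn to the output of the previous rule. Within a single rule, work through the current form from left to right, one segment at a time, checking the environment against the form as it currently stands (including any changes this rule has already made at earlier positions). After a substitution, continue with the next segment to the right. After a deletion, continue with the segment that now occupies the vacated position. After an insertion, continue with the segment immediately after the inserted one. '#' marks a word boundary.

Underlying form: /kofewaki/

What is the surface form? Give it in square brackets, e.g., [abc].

1 Intervocalic Voicing: [kofewaki] → [kovewagi]
2 Glottal Epenthesis: no change — [kovewagi]
3 Medial Vowel Deletion: [kovewagi] → [kovwagi]
4 Velar Fronting: [kovwagi] → [kovwazi]

[kovwazi]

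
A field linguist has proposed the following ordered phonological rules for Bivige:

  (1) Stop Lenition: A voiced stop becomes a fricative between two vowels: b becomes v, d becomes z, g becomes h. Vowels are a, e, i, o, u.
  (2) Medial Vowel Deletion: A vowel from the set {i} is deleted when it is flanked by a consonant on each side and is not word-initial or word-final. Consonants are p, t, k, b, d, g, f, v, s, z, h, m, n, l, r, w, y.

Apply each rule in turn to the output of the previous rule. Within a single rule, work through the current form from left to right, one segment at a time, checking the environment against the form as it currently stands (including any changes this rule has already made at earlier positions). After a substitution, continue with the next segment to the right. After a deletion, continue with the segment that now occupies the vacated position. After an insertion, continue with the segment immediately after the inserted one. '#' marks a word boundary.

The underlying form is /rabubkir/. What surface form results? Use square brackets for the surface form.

[ravubkr]

(1) Stop Lenition: [rabubkir] → [ravubkir]
(2) Medial Vowel Deletion: [ravubkir] → [ravubkr]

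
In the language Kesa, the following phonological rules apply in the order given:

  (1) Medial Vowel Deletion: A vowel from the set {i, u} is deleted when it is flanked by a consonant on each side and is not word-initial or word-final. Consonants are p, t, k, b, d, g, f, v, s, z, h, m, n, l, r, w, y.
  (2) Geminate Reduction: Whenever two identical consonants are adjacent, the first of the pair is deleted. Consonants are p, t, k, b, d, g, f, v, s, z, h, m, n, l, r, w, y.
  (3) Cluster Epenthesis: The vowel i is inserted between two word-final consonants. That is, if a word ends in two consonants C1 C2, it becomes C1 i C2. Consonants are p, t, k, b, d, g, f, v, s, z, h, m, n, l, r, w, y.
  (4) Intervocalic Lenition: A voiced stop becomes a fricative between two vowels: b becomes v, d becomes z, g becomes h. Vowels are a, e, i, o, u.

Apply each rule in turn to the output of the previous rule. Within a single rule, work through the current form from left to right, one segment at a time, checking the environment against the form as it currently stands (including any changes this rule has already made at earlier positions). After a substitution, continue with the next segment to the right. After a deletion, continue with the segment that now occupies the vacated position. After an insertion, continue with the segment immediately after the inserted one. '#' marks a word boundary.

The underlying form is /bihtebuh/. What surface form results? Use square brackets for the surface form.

[bhtevih]

(1) Medial Vowel Deletion: [bihtebuh] → [bhtebh]
(2) Geminate Reduction: no change — [bhtebh]
(3) Cluster Epenthesis: [bhtebh] → [bhtebih]
(4) Intervocalic Lenition: [bhtebih] → [bhtevih]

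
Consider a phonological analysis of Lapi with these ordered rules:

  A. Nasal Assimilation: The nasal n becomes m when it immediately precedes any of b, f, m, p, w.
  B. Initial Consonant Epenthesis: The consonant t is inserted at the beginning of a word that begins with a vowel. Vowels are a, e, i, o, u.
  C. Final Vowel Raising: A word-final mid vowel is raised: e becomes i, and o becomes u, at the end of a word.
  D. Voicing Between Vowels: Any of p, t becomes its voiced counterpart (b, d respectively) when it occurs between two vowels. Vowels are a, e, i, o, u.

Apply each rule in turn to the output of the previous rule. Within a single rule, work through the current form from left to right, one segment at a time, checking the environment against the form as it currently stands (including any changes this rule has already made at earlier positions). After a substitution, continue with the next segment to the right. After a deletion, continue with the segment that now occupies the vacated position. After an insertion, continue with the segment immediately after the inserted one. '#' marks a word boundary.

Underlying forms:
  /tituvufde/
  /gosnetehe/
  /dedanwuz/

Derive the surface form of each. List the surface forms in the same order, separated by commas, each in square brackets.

[tiduvufdi], [gosnedehi], [dedamwuz]

/tituvufde/:
  A Nasal Assimilation: no change — [tituvufde]
  B Initial Consonant Epenthesis: no change — [tituvufde]
  C Final Vowel Raising: [tituvufde] → [tituvufdi]
  D Voicing Between Vowels: [tituvufdi] → [tiduvufdi]
/gosnetehe/:
  A Nasal Assimilation: no change — [gosnetehe]
  B Initial Consonant Epenthesis: no change — [gosnetehe]
  C Final Vowel Raising: [gosnetehe] → [gosnetehi]
  D Voicing Between Vowels: [gosnetehi] → [gosnedehi]
/dedanwuz/:
  A Nasal Assimilation: [dedanwuz] → [dedamwuz]
  B Initial Consonant Epenthesis: no change — [dedamwuz]
  C Final Vowel Raising: no change — [dedamwuz]
  D Voicing Between Vowels: no change — [dedamwuz]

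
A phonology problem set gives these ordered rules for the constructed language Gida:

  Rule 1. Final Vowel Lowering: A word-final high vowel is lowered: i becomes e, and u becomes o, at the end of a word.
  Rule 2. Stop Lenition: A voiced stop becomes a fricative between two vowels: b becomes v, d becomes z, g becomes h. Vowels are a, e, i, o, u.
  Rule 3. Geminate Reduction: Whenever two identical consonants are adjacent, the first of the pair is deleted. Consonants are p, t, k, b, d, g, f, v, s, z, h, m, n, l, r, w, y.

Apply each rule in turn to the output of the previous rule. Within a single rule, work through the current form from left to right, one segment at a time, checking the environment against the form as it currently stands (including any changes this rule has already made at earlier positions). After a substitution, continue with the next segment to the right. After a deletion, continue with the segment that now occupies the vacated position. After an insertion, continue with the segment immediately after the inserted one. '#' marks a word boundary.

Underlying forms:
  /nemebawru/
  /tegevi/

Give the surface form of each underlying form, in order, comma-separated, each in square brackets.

/nemebawru/:
  Rule 1 Final Vowel Lowering: [nemebawru] → [nemebawro]
  Rule 2 Stop Lenition: [nemebawro] → [nemevawro]
  Rule 3 Geminate Reduction: no change — [nemevawro]
/tegevi/:
  Rule 1 Final Vowel Lowering: [tegevi] → [tegeve]
  Rule 2 Stop Lenition: [tegeve] → [teheve]
  Rule 3 Geminate Reduction: no change — [teheve]

[nemevawro], [teheve]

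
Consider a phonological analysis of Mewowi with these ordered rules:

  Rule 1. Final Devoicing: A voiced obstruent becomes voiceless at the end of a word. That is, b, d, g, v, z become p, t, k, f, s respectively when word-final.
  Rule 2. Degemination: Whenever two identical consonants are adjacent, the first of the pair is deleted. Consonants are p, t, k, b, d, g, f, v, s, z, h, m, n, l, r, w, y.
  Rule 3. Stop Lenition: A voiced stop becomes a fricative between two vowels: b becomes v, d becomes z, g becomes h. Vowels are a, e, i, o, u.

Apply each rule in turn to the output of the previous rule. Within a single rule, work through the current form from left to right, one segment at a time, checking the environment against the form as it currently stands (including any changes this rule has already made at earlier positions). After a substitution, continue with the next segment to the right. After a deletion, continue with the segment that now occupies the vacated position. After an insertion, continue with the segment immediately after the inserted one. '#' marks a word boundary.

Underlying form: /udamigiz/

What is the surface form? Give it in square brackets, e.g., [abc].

[uzamihis]

Rule 1 Final Devoicing: [udamigiz] → [udamigis]
Rule 2 Degemination: no change — [udamigis]
Rule 3 Stop Lenition: [udamigis] → [uzamihis]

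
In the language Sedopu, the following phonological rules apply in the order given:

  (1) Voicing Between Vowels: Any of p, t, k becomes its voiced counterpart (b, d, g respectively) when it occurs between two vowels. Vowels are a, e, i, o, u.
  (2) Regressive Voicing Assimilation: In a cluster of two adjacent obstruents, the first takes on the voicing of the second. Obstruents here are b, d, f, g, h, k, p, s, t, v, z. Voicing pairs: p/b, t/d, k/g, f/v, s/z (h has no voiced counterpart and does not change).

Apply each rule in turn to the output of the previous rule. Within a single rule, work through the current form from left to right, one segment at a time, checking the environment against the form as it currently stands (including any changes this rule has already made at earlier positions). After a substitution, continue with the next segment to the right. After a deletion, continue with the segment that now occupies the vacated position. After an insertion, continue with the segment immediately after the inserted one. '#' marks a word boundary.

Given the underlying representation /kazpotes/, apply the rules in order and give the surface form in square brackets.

(1) Voicing Between Vowels: [kazpotes] → [kazpodes]
(2) Regressive Voicing Assimilation: [kazpodes] → [kaspodes]

[kaspodes]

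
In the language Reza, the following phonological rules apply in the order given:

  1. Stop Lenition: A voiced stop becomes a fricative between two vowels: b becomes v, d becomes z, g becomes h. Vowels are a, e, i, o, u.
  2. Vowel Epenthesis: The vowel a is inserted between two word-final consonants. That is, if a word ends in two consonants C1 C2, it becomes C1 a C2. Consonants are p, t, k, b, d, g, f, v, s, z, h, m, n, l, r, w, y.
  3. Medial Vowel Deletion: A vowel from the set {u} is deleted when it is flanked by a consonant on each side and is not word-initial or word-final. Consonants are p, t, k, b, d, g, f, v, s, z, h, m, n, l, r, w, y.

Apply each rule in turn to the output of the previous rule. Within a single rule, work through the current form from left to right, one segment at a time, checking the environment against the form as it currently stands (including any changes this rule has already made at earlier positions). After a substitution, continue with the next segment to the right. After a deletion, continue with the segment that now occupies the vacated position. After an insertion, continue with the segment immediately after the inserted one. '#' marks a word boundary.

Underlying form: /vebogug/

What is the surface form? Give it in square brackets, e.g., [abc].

1 Stop Lenition: [vebogug] → [vevohug]
2 Vowel Epenthesis: no change — [vevohug]
3 Medial Vowel Deletion: [vevohug] → [vevohg]

[vevohg]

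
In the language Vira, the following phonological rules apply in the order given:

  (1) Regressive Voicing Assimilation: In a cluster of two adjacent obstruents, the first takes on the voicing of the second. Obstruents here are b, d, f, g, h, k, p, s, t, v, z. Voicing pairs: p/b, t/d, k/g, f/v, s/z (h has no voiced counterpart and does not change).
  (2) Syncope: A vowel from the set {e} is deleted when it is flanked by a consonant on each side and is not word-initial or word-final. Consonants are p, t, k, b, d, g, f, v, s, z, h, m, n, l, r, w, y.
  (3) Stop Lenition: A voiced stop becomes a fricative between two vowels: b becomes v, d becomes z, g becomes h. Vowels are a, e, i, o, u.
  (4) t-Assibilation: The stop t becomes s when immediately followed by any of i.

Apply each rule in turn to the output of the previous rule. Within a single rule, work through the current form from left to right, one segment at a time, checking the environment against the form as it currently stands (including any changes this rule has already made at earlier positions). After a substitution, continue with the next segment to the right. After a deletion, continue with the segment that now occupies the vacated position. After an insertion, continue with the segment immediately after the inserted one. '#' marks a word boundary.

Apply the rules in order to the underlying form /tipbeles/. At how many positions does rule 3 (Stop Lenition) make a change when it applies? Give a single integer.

(1) Regressive Voicing Assimilation: [tipbeles] → [tibbeles]
(2) Syncope: [tibbeles] → [tibbls]
(3) Stop Lenition: no change — [tibbls]
(4) t-Assibilation: [tibbls] → [sibbls]
Rule 3 changed 0 position(s).

0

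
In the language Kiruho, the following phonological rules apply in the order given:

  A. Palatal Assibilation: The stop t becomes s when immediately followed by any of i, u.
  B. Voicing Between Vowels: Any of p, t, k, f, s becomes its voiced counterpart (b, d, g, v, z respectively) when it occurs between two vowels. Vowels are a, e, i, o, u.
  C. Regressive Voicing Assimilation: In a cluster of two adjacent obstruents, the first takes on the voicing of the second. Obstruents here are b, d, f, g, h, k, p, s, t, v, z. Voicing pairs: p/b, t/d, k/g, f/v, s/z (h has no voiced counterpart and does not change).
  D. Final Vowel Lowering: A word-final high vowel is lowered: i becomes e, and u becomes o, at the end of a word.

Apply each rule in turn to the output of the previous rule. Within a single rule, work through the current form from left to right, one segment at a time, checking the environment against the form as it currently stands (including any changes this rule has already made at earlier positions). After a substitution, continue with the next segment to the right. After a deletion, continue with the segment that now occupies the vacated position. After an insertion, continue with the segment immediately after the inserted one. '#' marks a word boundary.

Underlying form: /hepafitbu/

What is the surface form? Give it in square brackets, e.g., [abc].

A Palatal Assibilation: no change — [hepafitbu]
B Voicing Between Vowels: [hepafitbu] → [hebavitbu]
C Regressive Voicing Assimilation: [hebavitbu] → [hebavidbu]
D Final Vowel Lowering: [hebavidbu] → [hebavidbo]

[hebavidbo]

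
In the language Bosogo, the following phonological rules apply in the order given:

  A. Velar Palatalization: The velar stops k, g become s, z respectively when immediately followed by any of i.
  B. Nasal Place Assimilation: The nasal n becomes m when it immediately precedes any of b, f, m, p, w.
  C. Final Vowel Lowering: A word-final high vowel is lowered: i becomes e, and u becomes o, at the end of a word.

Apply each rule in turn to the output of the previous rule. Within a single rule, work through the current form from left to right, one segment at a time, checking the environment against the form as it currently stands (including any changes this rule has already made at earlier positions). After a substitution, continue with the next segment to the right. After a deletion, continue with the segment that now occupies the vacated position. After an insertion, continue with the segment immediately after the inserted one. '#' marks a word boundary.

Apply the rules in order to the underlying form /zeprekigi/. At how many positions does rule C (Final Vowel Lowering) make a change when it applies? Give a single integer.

A Velar Palatalization: [zeprekigi] → [zepresizi]
B Nasal Place Assimilation: no change — [zepresizi]
C Final Vowel Lowering: [zepresizi] → [zepresize]
Rule C changed 1 position(s).

1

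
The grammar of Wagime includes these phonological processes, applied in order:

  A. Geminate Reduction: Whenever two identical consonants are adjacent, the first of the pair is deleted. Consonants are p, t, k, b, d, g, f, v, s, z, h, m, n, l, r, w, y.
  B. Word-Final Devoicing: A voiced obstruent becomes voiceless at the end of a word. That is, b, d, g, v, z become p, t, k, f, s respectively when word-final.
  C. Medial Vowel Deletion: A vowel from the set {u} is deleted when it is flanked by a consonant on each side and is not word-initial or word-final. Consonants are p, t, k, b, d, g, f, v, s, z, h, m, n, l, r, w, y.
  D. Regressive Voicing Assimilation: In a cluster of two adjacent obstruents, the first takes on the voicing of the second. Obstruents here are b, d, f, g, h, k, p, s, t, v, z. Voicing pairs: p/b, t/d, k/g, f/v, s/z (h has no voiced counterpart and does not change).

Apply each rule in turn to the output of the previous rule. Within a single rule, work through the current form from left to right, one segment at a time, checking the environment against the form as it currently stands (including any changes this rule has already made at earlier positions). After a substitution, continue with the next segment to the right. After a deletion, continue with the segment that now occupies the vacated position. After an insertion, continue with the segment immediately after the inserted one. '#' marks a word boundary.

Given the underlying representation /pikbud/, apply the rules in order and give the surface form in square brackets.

A Geminate Reduction: no change — [pikbud]
B Word-Final Devoicing: [pikbud] → [pikbut]
C Medial Vowel Deletion: [pikbut] → [pikbt]
D Regressive Voicing Assimilation: [pikbt] → [pigpt]

[pigpt]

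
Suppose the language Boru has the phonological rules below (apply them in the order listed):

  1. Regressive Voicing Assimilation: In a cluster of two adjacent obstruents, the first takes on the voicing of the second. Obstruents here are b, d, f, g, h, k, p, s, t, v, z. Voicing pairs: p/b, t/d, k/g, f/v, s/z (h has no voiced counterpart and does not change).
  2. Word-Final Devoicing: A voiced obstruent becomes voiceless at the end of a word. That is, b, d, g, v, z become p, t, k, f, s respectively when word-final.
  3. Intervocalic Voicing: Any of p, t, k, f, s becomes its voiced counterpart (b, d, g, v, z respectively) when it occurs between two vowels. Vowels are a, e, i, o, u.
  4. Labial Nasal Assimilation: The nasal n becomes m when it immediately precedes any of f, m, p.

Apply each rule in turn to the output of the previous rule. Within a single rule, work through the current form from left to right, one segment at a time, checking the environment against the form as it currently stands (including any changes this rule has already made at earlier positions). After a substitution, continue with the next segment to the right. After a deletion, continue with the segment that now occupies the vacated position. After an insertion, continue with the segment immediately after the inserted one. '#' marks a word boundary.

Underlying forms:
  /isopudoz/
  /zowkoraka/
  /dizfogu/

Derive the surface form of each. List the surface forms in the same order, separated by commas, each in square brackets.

[izobudos], [zowkoraga], [disfogu]

/isopudoz/:
  1 Regressive Voicing Assimilation: no change — [isopudoz]
  2 Word-Final Devoicing: [isopudoz] → [isopudos]
  3 Intervocalic Voicing: [isopudos] → [izobudos]
  4 Labial Nasal Assimilation: no change — [izobudos]
/zowkoraka/:
  1 Regressive Voicing Assimilation: no change — [zowkoraka]
  2 Word-Final Devoicing: no change — [zowkoraka]
  3 Intervocalic Voicing: [zowkoraka] → [zowkoraga]
  4 Labial Nasal Assimilation: no change — [zowkoraga]
/dizfogu/:
  1 Regressive Voicing Assimilation: [dizfogu] → [disfogu]
  2 Word-Final Devoicing: no change — [disfogu]
  3 Intervocalic Voicing: no change — [disfogu]
  4 Labial Nasal Assimilation: no change — [disfogu]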